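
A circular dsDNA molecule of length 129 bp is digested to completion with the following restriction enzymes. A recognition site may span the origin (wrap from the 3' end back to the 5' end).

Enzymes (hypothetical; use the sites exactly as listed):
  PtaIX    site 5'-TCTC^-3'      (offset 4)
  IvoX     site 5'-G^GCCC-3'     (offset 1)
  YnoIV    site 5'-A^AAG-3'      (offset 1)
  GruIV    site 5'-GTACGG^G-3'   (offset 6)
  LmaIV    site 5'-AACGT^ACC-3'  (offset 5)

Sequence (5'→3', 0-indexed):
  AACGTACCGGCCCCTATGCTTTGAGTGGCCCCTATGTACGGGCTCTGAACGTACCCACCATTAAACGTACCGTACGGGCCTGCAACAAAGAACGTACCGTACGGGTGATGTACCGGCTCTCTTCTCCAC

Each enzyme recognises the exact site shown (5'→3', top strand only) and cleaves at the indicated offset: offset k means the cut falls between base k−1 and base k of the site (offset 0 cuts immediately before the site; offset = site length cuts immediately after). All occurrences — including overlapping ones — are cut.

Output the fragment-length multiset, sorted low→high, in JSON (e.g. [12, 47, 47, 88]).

Per-enzyme occurrences:
  PtaIX TCTC/4: at [117, 122] ⇒ [121, 126]
  IvoX GGCCC/1: at [8, 26] ⇒ [9, 27]
  YnoIV AAAG/1: at [86] ⇒ [87]
  GruIV GTACGGG/6: at [35, 71, 98] ⇒ [41, 77, 104]
  LmaIV AACGTACC/5: at [0, 47, 63, 90] ⇒ [5, 52, 68, 95]

Pooled cuts: [5, 9, 27, 41, 52, 68, 77, 87, 95, 104, 121, 126]

Fragment lengths:
  5→9: 4 bp
  9→27: 18 bp
  27→41: 14 bp
  41→52: 11 bp
  52→68: 16 bp
  68→77: 9 bp
  77→87: 10 bp
  87→95: 8 bp
  95→104: 9 bp
  104→121: 17 bp
  121→126: 5 bp
  126→5 (wrap): 129-126+5 = 8 bp

[4,5,8,8,9,9,10,11,14,16,17,18]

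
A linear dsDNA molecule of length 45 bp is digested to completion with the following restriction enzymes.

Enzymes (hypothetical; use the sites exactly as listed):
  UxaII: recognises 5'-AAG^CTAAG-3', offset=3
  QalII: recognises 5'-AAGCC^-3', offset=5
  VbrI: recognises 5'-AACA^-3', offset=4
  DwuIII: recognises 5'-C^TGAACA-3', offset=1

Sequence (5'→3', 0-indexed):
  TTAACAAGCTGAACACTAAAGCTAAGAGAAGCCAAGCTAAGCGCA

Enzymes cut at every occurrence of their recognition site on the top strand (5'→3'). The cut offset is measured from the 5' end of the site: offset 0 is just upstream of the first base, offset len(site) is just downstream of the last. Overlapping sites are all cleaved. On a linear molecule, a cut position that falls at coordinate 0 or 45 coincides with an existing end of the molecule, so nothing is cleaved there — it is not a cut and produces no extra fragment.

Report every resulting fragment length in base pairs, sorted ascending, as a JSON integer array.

Site scan:
  UxaII AAGCTAAG/3: at [18, 33] ⇒ [21, 36]
  QalII AAGCC/5: at [28] ⇒ [33]
  VbrI AACA/4: at [2, 11] ⇒ [6, 15]
  DwuIII CTGAACA/1: at [8] ⇒ [9]

All cut coordinates (distinct, sorted): [6, 9, 15, 21, 33, 36]

Fragment lengths:
  [0,6): 6 bp
  [6,9): 3 bp
  [9,15): 6 bp
  [15,21): 6 bp
  [21,33): 12 bp
  [33,36): 3 bp
  [36,45): 9 bp

[3,3,6,6,6,9,12]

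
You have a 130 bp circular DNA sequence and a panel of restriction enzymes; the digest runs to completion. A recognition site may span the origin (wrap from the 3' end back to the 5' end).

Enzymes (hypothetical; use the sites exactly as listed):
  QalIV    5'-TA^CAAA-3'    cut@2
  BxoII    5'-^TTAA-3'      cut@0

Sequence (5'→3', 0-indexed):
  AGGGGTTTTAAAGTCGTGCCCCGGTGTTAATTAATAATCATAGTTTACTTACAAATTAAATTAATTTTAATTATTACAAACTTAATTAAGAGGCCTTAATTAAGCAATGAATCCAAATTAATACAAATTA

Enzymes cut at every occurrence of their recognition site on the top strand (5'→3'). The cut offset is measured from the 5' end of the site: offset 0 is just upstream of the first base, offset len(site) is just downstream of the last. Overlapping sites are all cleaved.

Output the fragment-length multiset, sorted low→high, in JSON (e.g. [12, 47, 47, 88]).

[4,4,4,4,4,5,5,6,6,10,10,10,18,19,21]

Scan for sites:
  QalIV (TACAAA, off=2): starts [49, 74, 121] → cuts [51, 76, 123]
  BxoII (TTAA, off=0): starts [7, 26, 30, 55, 60, 66, 81, 85, 95, 99, 117, 127] → cuts [7, 26, 30, 55, 60, 66, 81, 85, 95, 99, 117, 127]

All cut coordinates (distinct, sorted): [7, 26, 30, 51, 55, 60, 66, 76, 81, 85, 95, 99, 117, 123, 127]

Fragments:
  7→26: 19 bp
  26→30: 4 bp
  30→51: 21 bp
  51→55: 4 bp
  55→60: 5 bp
  60→66: 6 bp
  66→76: 10 bp
  76→81: 5 bp
  81→85: 4 bp
  85→95: 10 bp
  95→99: 4 bp
  99→117: 18 bp
  117→123: 6 bp
  123→127: 4 bp
  127→7 (wrap): 130-127+7 = 10 bp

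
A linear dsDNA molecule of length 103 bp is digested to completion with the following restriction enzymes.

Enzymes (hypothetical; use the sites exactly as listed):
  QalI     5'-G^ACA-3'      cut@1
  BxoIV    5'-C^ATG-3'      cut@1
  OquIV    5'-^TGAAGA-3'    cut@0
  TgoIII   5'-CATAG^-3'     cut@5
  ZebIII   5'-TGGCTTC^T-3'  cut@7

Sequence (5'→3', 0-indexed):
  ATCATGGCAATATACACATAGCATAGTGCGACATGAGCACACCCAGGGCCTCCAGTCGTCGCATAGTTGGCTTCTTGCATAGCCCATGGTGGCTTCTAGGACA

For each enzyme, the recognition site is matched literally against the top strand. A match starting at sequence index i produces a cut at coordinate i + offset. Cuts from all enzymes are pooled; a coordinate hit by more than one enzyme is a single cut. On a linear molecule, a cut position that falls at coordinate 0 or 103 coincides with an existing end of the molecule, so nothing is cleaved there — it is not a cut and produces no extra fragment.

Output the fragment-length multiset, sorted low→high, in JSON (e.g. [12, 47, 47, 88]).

Per-enzyme occurrences:
  QalI (GACA, off=1): starts [29, 99] → cuts [30, 100]
  BxoIV (CATG, off=1): starts [2, 31, 84] → cuts [3, 32, 85]
  OquIV (TGAAGA, off=0): no sites
  TgoIII (CATAG, off=5): starts [16, 21, 61, 77] → cuts [21, 26, 66, 82]
  ZebIII (TGGCTTCT, off=7): starts [67, 89] → cuts [74, 96]

Pooled cuts: [3, 21, 26, 30, 32, 66, 74, 82, 85, 96, 100]

Fragment lengths:
  [0,3): 3 bp
  [3,21): 18 bp
  [21,26): 5 bp
  [26,30): 4 bp
  [30,32): 2 bp
  [32,66): 34 bp
  [66,74): 8 bp
  [74,82): 8 bp
  [82,85): 3 bp
  [85,96): 11 bp
  [96,100): 4 bp
  [100,103): 3 bp

[2,3,3,3,4,4,5,8,8,11,18,34]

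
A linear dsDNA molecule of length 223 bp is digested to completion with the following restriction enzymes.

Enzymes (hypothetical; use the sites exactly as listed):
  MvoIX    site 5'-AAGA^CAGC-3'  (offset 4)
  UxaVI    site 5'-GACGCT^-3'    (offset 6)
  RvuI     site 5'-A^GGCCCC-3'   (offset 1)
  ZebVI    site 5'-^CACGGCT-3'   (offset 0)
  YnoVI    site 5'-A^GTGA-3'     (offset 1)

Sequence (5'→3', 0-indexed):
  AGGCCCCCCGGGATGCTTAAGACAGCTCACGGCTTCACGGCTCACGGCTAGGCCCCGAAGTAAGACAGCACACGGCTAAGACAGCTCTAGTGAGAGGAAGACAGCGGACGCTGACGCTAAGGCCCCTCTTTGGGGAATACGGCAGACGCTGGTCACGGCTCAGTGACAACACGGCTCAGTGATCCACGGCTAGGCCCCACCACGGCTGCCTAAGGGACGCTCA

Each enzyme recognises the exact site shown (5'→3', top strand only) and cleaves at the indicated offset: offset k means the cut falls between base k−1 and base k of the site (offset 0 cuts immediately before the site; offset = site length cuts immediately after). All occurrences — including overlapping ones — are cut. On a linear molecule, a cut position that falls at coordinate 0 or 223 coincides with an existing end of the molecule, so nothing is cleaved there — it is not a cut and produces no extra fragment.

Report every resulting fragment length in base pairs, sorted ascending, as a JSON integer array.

[1,2,2,3,5,5,6,6,7,7,8,8,8,8,8,9,9,11,11,12,15,21,21,30]

Per-enzyme occurrences:
  MvoIX (AAGACAGC, off=4): starts [18, 61, 77, 97] → cuts [22, 65, 81, 101]
  UxaVI (GACGCT, off=6): starts [106, 112, 144, 215] → cuts [112, 118, 150, 221]
  RvuI (AGGCCCC, off=1): starts [0, 49, 119, 191] → cuts [1, 50, 120, 192]
  ZebVI (CACGGCT, off=0): starts [27, 35, 42, 70, 153, 169, 184, 200] → cuts [27, 35, 42, 70, 153, 169, 184, 200]
  YnoVI (AGTGA, off=1): starts [88, 161, 177] → cuts [89, 162, 178]

Pooled cuts: [1, 22, 27, 35, 42, 50, 65, 70, 81, 89, 101, 112, 118, 120, 150, 153, 162, 169, 178, 184, 192, 200, 221]

Fragment lengths:
  [0,1): 1 bp
  [1,22): 21 bp
  [22,27): 5 bp
  [27,35): 8 bp
  [35,42): 7 bp
  [42,50): 8 bp
  [50,65): 15 bp
  [65,70): 5 bp
  [70,81): 11 bp
  [81,89): 8 bp
  [89,101): 12 bp
  [101,112): 11 bp
  [112,118): 6 bp
  [118,120): 2 bp
  [120,150): 30 bp
  [150,153): 3 bp
  [153,162): 9 bp
  [162,169): 7 bp
  [169,178): 9 bp
  [178,184): 6 bp
  [184,192): 8 bp
  [192,200): 8 bp
  [200,221): 21 bp
  [221,223): 2 bp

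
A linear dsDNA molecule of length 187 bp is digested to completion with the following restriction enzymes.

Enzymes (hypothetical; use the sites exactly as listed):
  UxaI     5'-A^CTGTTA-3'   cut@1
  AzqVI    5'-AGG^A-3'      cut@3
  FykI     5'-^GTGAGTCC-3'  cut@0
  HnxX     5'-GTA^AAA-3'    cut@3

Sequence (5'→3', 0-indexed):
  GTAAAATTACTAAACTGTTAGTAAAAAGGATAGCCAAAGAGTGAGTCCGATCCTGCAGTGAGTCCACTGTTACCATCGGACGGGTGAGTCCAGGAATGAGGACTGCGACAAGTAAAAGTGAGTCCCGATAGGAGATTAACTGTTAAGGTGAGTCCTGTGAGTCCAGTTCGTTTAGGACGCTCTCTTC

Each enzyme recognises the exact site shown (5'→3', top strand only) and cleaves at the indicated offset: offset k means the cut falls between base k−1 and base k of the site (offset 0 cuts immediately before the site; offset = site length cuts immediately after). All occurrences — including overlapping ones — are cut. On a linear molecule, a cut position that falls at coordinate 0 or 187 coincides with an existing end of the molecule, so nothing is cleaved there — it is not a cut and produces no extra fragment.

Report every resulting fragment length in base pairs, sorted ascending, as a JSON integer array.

[3,3,6,7,7,8,9,9,9,11,11,11,11,13,15,17,17,20]

Scan for sites:
  UxaI (ACTGTTA, off=1): starts [13, 65, 138] → cuts [14, 66, 139]
  AzqVI (AGGA, off=3): starts [26, 91, 98, 129, 173] → cuts [29, 94, 101, 132, 176]
  FykI (GTGAGTCC, off=0): starts [40, 57, 83, 117, 147, 156] → cuts [40, 57, 83, 117, 147, 156]
  HnxX (GTAAAA, off=3): starts [0, 20, 111] → cuts [3, 23, 114]

All cut coordinates (distinct, sorted): [3, 14, 23, 29, 40, 57, 66, 83, 94, 101, 114, 117, 132, 139, 147, 156, 176]

Fragment lengths:
  [0,3): 3 bp
  [3,14): 11 bp
  [14,23): 9 bp
  [23,29): 6 bp
  [29,40): 11 bp
  [40,57): 17 bp
  [57,66): 9 bp
  [66,83): 17 bp
  [83,94): 11 bp
  [94,101): 7 bp
  [101,114): 13 bp
  [114,117): 3 bp
  [117,132): 15 bp
  [132,139): 7 bp
  [139,147): 8 bp
  [147,156): 9 bp
  [156,176): 20 bp
  [176,187): 11 bp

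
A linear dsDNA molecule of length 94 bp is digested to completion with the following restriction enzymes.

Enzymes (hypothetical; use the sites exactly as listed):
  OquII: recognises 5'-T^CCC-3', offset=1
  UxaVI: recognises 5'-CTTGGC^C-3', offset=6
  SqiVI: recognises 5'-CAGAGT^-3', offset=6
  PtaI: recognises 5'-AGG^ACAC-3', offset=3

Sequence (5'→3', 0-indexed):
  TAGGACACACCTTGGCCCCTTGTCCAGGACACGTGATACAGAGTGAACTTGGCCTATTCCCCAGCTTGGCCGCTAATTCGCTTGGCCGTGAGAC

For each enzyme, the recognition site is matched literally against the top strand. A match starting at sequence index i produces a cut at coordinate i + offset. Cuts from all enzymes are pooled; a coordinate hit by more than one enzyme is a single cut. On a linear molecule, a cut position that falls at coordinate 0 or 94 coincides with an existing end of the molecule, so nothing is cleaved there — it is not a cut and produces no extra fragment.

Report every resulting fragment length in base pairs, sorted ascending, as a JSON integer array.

Per-enzyme occurrences:
  OquII TCCC/1: at [57] ⇒ [58]
  UxaVI CTTGGCC/6: at [10, 47, 64, 80] ⇒ [16, 53, 70, 86]
  SqiVI CAGAGT/6: at [38] ⇒ [44]
  PtaI AGGACAC/3: at [1, 25] ⇒ [4, 28]

All cut coordinates (distinct, sorted): [4, 16, 28, 44, 53, 58, 70, 86]

Fragment lengths:
  [0,4): 4 bp
  [4,16): 12 bp
  [16,28): 12 bp
  [28,44): 16 bp
  [44,53): 9 bp
  [53,58): 5 bp
  [58,70): 12 bp
  [70,86): 16 bp
  [86,94): 8 bp

[4,5,8,9,12,12,12,16,16]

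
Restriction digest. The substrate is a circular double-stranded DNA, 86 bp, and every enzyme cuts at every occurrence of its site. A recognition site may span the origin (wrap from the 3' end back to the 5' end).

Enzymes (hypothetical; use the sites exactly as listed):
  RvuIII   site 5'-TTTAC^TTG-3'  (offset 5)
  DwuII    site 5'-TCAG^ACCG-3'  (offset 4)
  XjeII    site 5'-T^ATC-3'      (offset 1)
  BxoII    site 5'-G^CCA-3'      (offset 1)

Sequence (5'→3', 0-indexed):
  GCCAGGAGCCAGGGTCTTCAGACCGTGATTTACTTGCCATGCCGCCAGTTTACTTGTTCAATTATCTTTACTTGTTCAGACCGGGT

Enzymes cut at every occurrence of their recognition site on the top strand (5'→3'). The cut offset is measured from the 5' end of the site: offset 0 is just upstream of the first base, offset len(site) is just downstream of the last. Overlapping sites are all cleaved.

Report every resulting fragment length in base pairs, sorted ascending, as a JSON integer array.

Scan for sites:
  RvuIII TTTACTTG/5: at [28, 48, 66] ⇒ [33, 53, 71]
  DwuII TCAGACCG/4: at [17, 75] ⇒ [21, 79]
  XjeII TATC/1: at [62] ⇒ [63]
  BxoII GCCA/1: at [0, 7, 35, 43] ⇒ [1, 8, 36, 44]

All cut coordinates (distinct, sorted): [1, 8, 21, 33, 36, 44, 53, 63, 71, 79]

Fragment lengths:
  1→8: 7 bp
  8→21: 13 bp
  21→33: 12 bp
  33→36: 3 bp
  36→44: 8 bp
  44→53: 9 bp
  53→63: 10 bp
  63→71: 8 bp
  71→79: 8 bp
  79→1 (wrap): 86-79+1 = 8 bp

[3,7,8,8,8,8,9,10,12,13]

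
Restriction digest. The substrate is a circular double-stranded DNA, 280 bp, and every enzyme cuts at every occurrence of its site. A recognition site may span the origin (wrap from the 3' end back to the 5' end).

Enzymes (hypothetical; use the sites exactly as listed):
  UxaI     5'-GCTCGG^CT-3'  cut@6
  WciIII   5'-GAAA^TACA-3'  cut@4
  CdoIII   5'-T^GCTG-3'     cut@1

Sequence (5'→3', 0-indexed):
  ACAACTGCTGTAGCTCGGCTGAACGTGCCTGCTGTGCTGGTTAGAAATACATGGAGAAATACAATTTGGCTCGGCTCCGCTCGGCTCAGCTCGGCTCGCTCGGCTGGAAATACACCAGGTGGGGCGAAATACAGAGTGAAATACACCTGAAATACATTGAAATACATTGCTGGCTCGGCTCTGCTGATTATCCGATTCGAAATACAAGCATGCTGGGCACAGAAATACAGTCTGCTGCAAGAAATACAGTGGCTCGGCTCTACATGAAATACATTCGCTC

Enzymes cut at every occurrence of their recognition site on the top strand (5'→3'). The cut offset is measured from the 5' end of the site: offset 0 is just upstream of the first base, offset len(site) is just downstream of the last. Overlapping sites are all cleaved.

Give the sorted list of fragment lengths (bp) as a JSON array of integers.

[4,5,6,7,8,9,9,10,10,10,10,11,11,12,12,12,12,12,12,13,14,15,17,19,20]

Site scan:
  UxaI (GCTCGGCT, off=6): starts [12, 68, 78, 88, 97, 172, 251] → cuts [18, 74, 84, 94, 103, 178, 257]
  WciIII (GAAATACA, off=4): starts [43, 55, 106, 125, 137, 148, 158, 198, 221, 240, 265] → cuts [47, 59, 110, 129, 141, 152, 162, 202, 225, 244, 269]
  CdoIII (TGCTG, off=1): starts [5, 29, 34, 167, 181, 210, 232] → cuts [6, 30, 35, 168, 182, 211, 233]

Pooled cuts: [6, 18, 30, 35, 47, 59, 74, 84, 94, 103, 110, 129, 141, 152, 162, 168, 178, 182, 202, 211, 225, 233, 244, 257, 269]

Fragments:
  6→18: 12 bp
  18→30: 12 bp
  30→35: 5 bp
  35→47: 12 bp
  47→59: 12 bp
  59→74: 15 bp
  74→84: 10 bp
  84→94: 10 bp
  94→103: 9 bp
  103→110: 7 bp
  110→129: 19 bp
  129→141: 12 bp
  141→152: 11 bp
  152→162: 10 bp
  162→168: 6 bp
  168→178: 10 bp
  178→182: 4 bp
  182→202: 20 bp
  202→211: 9 bp
  211→225: 14 bp
  225→233: 8 bp
  233→244: 11 bp
  244→257: 13 bp
  257→269: 12 bp
  269→6 (wrap): 280-269+6 = 17 bp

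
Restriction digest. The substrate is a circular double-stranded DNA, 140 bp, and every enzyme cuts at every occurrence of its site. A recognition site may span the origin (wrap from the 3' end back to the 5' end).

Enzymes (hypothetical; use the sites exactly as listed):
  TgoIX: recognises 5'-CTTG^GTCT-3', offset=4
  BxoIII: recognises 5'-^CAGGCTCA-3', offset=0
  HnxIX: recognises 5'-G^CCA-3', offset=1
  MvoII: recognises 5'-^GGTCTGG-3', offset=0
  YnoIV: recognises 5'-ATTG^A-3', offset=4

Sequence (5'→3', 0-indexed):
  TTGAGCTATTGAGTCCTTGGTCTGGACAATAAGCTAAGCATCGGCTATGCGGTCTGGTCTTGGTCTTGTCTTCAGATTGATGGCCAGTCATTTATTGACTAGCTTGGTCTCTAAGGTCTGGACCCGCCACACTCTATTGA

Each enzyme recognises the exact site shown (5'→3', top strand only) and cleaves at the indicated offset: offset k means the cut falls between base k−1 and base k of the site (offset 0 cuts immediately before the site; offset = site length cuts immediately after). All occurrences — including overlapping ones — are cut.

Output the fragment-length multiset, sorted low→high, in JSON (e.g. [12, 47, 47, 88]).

[1,4,4,7,8,8,9,12,12,13,14,17,31]

Scan for sites:
  TgoIX CTTGGTCT/4: at [15, 58, 102] ⇒ [19, 62, 106]
  BxoIII (CAGGCTCA, off=0): no sites
  HnxIX GCCA/1: at [82, 125] ⇒ [83, 126]
  MvoII GGTCTGG/0: at [18, 50, 114] ⇒ [18, 50, 114]
  YnoIV ATTGA/4: at [7, 75, 93, 135, 139] ⇒ [3, 11, 79, 97, 139]

All cut coordinates (distinct, sorted): [3, 11, 18, 19, 50, 62, 79, 83, 97, 106, 114, 126, 139]

Fragment lengths:
  3→11: 8 bp
  11→18: 7 bp
  18→19: 1 bp
  19→50: 31 bp
  50→62: 12 bp
  62→79: 17 bp
  79→83: 4 bp
  83→97: 14 bp
  97→106: 9 bp
  106→114: 8 bp
  114→126: 12 bp
  126→139: 13 bp
  139→3 (wrap): 140-139+3 = 4 bp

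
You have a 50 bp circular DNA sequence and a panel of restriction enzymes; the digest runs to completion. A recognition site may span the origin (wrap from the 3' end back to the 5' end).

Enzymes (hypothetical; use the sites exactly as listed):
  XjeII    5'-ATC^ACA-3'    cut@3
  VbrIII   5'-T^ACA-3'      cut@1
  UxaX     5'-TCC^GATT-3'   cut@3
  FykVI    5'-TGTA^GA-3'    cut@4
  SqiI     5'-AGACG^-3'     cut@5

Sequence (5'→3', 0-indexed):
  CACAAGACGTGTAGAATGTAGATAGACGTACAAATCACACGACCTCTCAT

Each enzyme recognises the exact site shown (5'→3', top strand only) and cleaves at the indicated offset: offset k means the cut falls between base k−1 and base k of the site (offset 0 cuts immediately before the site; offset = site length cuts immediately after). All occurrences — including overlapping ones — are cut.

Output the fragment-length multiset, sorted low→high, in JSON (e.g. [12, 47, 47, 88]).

Per-enzyme occurrences:
  XjeII ATCACA/3: at [33, 48] ⇒ [1, 36]
  VbrIII TACA/1: at [28] ⇒ [29]
  UxaX (TCCGATT, off=3): no sites
  FykVI TGTAGA/4: at [9, 16] ⇒ [13, 20]
  SqiI AGACG/5: at [4, 23] ⇒ [9, 28]

Pooled cuts: [1, 9, 13, 20, 28, 29, 36]

Fragment lengths:
  1→9: 8 bp
  9→13: 4 bp
  13→20: 7 bp
  20→28: 8 bp
  28→29: 1 bp
  29→36: 7 bp
  36→1 (wrap): 50-36+1 = 15 bp

[1,4,7,7,8,8,15]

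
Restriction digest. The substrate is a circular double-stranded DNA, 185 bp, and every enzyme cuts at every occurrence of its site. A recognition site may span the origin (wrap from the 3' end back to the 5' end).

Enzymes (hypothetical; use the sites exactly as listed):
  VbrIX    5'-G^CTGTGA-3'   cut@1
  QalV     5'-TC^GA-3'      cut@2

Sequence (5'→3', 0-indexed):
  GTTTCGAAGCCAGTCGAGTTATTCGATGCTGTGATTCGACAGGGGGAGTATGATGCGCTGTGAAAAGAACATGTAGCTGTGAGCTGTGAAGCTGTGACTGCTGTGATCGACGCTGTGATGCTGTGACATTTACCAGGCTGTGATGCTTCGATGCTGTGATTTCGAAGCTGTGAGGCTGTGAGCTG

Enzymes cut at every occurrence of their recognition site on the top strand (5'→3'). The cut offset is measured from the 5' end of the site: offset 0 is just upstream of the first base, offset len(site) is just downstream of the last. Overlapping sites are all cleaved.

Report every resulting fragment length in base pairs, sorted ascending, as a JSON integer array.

[4,4,4,4,7,8,8,8,8,9,9,9,10,10,12,15,17,19,20]

Per-enzyme occurrences:
  VbrIX GCTGTGA/1: at [27, 56, 75, 82, 90, 99, 111, 119, 136, 152, 166, 174] ⇒ [28, 57, 76, 83, 91, 100, 112, 120, 137, 153, 167, 175]
  QalV TCGA/2: at [3, 13, 22, 35, 106, 147, 161] ⇒ [5, 15, 24, 37, 108, 149, 163]

Pooled cuts: [5, 15, 24, 28, 37, 57, 76, 83, 91, 100, 108, 112, 120, 137, 149, 153, 163, 167, 175]

Fragments:
  5→15: 10 bp
  15→24: 9 bp
  24→28: 4 bp
  28→37: 9 bp
  37→57: 20 bp
  57→76: 19 bp
  76→83: 7 bp
  83→91: 8 bp
  91→100: 9 bp
  100→108: 8 bp
  108→112: 4 bp
  112→120: 8 bp
  120→137: 17 bp
  137→149: 12 bp
  149→153: 4 bp
  153→163: 10 bp
  163→167: 4 bp
  167→175: 8 bp
  175→5 (wrap): 185-175+5 = 15 bp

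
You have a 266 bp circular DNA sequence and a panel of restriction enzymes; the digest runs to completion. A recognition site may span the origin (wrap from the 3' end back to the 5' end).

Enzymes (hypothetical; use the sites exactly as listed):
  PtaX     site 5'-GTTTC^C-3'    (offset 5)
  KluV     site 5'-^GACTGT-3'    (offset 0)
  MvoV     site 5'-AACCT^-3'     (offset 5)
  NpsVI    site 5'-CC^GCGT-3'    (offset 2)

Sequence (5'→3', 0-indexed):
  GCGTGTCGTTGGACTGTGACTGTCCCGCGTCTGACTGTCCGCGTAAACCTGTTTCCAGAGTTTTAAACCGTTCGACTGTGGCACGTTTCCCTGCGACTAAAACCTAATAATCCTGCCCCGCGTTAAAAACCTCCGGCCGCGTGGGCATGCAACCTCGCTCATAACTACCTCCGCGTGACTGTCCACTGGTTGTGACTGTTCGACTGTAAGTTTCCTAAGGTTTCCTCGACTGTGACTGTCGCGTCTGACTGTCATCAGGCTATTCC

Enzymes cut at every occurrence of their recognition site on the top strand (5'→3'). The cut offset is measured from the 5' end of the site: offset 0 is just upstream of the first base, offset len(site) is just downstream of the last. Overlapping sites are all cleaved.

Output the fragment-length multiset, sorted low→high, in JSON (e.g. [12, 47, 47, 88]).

[3,4,5,6,6,6,6,8,8,9,10,10,11,13,13,13,14,16,16,17,17,17,18,20]

Per-enzyme occurrences:
  PtaX GTTTCC/5: at [50, 84, 209, 219] ⇒ [55, 89, 214, 224]
  KluV GACTGT/0: at [11, 17, 32, 73, 176, 193, 201, 227, 233, 246] ⇒ [11, 17, 32, 73, 176, 193, 201, 227, 233, 246]
  MvoV AACCT/5: at [45, 100, 127, 150] ⇒ [50, 105, 132, 155]
  NpsVI CCGCGT/2: at [24, 38, 117, 136, 170, 264] ⇒ [0, 26, 40, 119, 138, 172]

All cut coordinates (distinct, sorted): [0, 11, 17, 26, 32, 40, 50, 55, 73, 89, 105, 119, 132, 138, 155, 172, 176, 193, 201, 214, 224, 227, 233, 246]

Fragments:
  0→11: 11 bp
  11→17: 6 bp
  17→26: 9 bp
  26→32: 6 bp
  32→40: 8 bp
  40→50: 10 bp
  50→55: 5 bp
  55→73: 18 bp
  73→89: 16 bp
  89→105: 16 bp
  105→119: 14 bp
  119→132: 13 bp
  132→138: 6 bp
  138→155: 17 bp
  155→172: 17 bp
  172→176: 4 bp
  176→193: 17 bp
  193→201: 8 bp
  201→214: 13 bp
  214→224: 10 bp
  224→227: 3 bp
  227→233: 6 bp
  233→246: 13 bp
  246→0 (wrap): 266-246+0 = 20 bp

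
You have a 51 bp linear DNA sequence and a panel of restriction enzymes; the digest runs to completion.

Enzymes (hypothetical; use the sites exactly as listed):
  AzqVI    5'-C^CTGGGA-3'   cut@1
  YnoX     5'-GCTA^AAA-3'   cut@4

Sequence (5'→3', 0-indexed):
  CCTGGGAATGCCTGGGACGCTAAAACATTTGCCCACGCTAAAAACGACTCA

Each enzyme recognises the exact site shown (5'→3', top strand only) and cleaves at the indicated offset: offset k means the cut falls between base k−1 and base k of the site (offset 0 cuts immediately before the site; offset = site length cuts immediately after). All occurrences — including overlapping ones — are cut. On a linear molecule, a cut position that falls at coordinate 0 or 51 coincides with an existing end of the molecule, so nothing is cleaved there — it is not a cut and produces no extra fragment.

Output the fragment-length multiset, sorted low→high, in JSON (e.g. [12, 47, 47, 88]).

Site scan:
  AzqVI (CCTGGGA, off=1): starts [0, 10] → cuts [1, 11]
  YnoX (GCTAAAA, off=4): starts [18, 36] → cuts [22, 40]

Pooled cuts: [1, 11, 22, 40]

Fragments:
  [0,1): 1 bp
  [1,11): 10 bp
  [11,22): 11 bp
  [22,40): 18 bp
  [40,51): 11 bp

[1,10,11,11,18]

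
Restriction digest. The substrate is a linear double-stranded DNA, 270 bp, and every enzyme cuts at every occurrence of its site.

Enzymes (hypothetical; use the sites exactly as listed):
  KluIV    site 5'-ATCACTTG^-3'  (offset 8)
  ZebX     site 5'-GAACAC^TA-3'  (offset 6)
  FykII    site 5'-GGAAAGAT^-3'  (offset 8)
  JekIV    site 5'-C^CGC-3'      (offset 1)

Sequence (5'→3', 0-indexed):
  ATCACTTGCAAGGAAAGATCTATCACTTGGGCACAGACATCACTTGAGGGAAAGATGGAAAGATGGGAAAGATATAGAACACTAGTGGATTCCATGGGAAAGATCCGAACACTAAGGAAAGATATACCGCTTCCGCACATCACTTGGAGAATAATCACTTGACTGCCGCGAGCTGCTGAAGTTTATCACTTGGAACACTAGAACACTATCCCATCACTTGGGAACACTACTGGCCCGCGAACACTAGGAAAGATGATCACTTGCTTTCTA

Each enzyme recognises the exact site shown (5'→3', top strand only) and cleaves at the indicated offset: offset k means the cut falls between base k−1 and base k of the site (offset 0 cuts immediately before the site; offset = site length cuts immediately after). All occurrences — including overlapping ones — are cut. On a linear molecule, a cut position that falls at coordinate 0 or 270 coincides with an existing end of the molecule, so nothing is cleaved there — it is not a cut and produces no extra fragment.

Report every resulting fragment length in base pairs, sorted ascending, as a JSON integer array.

Site scan:
  KluIV (ATCACTTG, off=8): starts [0, 21, 38, 138, 153, 184, 212, 255] → cuts [8, 29, 46, 146, 161, 192, 220, 263]
  ZebX (GAACACTA, off=6): starts [76, 106, 192, 200, 221, 238] → cuts [82, 112, 198, 206, 227, 244]
  FykII (GGAAAGAT, off=8): starts [11, 48, 56, 65, 96, 115, 246] → cuts [19, 56, 64, 73, 104, 123, 254]
  JekIV (CCGC, off=1): starts [126, 132, 165, 234] → cuts [127, 133, 166, 235]

Pooled cuts: [8, 19, 29, 46, 56, 64, 73, 82, 104, 112, 123, 127, 133, 146, 161, 166, 192, 198, 206, 220, 227, 235, 244, 254, 263]

Fragment lengths:
  [0,8): 8 bp
  [8,19): 11 bp
  [19,29): 10 bp
  [29,46): 17 bp
  [46,56): 10 bp
  [56,64): 8 bp
  [64,73): 9 bp
  [73,82): 9 bp
  [82,104): 22 bp
  [104,112): 8 bp
  [112,123): 11 bp
  [123,127): 4 bp
  [127,133): 6 bp
  [133,146): 13 bp
  [146,161): 15 bp
  [161,166): 5 bp
  [166,192): 26 bp
  [192,198): 6 bp
  [198,206): 8 bp
  [206,220): 14 bp
  [220,227): 7 bp
  [227,235): 8 bp
  [235,244): 9 bp
  [244,254): 10 bp
  [254,263): 9 bp
  [263,270): 7 bp

[4,5,6,6,7,7,8,8,8,8,8,9,9,9,9,10,10,10,11,11,13,14,15,17,22,26]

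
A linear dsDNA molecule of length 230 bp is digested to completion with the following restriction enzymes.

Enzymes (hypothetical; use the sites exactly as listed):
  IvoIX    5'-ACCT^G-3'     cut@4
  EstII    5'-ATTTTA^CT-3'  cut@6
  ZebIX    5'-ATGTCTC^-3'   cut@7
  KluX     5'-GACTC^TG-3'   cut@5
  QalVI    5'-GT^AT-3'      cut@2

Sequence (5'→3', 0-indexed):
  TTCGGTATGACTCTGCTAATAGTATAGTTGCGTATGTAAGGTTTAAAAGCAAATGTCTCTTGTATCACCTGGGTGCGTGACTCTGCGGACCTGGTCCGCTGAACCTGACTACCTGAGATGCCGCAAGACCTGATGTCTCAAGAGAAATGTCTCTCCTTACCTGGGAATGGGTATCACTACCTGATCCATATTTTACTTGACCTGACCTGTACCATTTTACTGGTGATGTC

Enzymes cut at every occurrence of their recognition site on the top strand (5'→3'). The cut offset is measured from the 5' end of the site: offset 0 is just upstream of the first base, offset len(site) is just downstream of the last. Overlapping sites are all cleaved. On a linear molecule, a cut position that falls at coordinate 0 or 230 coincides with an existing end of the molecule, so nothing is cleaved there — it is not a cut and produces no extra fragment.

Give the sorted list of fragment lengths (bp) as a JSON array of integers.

[4,5,6,7,7,8,8,8,9,9,10,10,10,10,11,11,13,13,14,14,17,26]

Site scan:
  IvoIX ACCTG/4: at [66, 88, 102, 110, 127, 158, 178, 199, 204] ⇒ [70, 92, 106, 114, 131, 162, 182, 203, 208]
  EstII ATTTTACT/6: at [189, 213] ⇒ [195, 219]
  ZebIX ATGTCTC/7: at [52, 132, 146] ⇒ [59, 139, 153]
  KluX GACTCTG/5: at [8, 78] ⇒ [13, 83]
  QalVI GTAT/2: at [4, 21, 31, 61, 170] ⇒ [6, 23, 33, 63, 172]

Pooled cuts: [6, 13, 23, 33, 59, 63, 70, 83, 92, 106, 114, 131, 139, 153, 162, 172, 182, 195, 203, 208, 219]

Fragments:
  [0,6): 6 bp
  [6,13): 7 bp
  [13,23): 10 bp
  [23,33): 10 bp
  [33,59): 26 bp
  [59,63): 4 bp
  [63,70): 7 bp
  [70,83): 13 bp
  [83,92): 9 bp
  [92,106): 14 bp
  [106,114): 8 bp
  [114,131): 17 bp
  [131,139): 8 bp
  [139,153): 14 bp
  [153,162): 9 bp
  [162,172): 10 bp
  [172,182): 10 bp
  [182,195): 13 bp
  [195,203): 8 bp
  [203,208): 5 bp
  [208,219): 11 bp
  [219,230): 11 bp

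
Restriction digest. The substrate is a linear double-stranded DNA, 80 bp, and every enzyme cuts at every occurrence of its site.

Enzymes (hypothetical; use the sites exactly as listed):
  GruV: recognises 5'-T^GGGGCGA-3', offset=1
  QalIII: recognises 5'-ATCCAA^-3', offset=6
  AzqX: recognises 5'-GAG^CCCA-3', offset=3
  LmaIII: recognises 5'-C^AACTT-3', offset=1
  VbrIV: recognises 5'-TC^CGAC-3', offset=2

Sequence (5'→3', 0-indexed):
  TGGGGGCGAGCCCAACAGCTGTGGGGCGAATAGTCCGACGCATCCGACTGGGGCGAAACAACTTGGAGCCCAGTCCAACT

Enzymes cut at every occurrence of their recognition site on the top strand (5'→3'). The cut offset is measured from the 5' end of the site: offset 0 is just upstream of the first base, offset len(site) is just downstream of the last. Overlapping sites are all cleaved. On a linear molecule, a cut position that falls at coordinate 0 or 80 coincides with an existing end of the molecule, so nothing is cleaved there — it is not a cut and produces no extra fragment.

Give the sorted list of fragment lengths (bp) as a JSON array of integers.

Per-enzyme occurrences:
  GruV TGGGGCGA/1: at [21, 48] ⇒ [22, 49]
  QalIII (ATCCAA, off=6): no sites
  AzqX GAGCCCA/3: at [7, 65] ⇒ [10, 68]
  LmaIII CAACTT/1: at [58] ⇒ [59]
  VbrIV TCCGAC/2: at [33, 42] ⇒ [35, 44]

Pooled cuts: [10, 22, 35, 44, 49, 59, 68]

Fragments:
  [0,10): 10 bp
  [10,22): 12 bp
  [22,35): 13 bp
  [35,44): 9 bp
  [44,49): 5 bp
  [49,59): 10 bp
  [59,68): 9 bp
  [68,80): 12 bp

[5,9,9,10,10,12,12,13]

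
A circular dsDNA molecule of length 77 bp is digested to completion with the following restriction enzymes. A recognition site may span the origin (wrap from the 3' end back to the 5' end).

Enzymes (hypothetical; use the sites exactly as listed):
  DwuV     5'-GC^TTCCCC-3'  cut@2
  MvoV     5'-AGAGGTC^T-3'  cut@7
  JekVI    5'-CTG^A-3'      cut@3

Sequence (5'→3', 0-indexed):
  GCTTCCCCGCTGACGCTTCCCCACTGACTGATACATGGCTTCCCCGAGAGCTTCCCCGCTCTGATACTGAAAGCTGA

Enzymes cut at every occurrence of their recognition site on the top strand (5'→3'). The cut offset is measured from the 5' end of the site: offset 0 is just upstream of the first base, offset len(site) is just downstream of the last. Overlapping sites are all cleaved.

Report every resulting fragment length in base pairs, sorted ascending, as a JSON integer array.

[3,4,4,6,7,9,10,10,12,12]

Per-enzyme occurrences:
  DwuV GCTTCCCC/2: at [0, 14, 37, 49] ⇒ [2, 16, 39, 51]
  MvoV (AGAGGTCT, off=7): no sites
  JekVI CTGA/3: at [9, 23, 27, 60, 66, 73] ⇒ [12, 26, 30, 63, 69, 76]

All cut coordinates (distinct, sorted): [2, 12, 16, 26, 30, 39, 51, 63, 69, 76]

Fragment lengths:
  2→12: 10 bp
  12→16: 4 bp
  16→26: 10 bp
  26→30: 4 bp
  30→39: 9 bp
  39→51: 12 bp
  51→63: 12 bp
  63→69: 6 bp
  69→76: 7 bp
  76→2 (wrap): 77-76+2 = 3 bp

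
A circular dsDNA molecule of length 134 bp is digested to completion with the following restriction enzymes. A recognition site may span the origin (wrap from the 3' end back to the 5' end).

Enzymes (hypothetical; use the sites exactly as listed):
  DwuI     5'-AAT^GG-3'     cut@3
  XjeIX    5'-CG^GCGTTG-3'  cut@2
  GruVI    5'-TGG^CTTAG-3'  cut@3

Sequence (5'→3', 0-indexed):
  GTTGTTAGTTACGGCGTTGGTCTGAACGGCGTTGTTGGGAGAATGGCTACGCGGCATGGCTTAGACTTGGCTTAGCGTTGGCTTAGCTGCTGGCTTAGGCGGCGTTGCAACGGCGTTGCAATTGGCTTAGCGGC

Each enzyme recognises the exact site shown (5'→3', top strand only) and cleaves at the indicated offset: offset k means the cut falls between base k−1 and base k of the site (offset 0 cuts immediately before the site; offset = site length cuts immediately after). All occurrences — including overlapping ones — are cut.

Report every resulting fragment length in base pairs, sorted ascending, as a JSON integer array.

Scan for sites:
  DwuI AATGG/3: at [41] ⇒ [44]
  XjeIX CGGCGTTG/2: at [11, 26, 99, 110, 130] ⇒ [13, 28, 101, 112, 132]
  GruVI TGGCTTAG/3: at [56, 67, 78, 90, 122] ⇒ [59, 70, 81, 93, 125]

Pooled cuts: [13, 28, 44, 59, 70, 81, 93, 101, 112, 125, 132]

Fragment lengths:
  13→28: 15 bp
  28→44: 16 bp
  44→59: 15 bp
  59→70: 11 bp
  70→81: 11 bp
  81→93: 12 bp
  93→101: 8 bp
  101→112: 11 bp
  112→125: 13 bp
  125→132: 7 bp
  132→13 (wrap): 134-132+13 = 15 bp

[7,8,11,11,11,12,13,15,15,15,16]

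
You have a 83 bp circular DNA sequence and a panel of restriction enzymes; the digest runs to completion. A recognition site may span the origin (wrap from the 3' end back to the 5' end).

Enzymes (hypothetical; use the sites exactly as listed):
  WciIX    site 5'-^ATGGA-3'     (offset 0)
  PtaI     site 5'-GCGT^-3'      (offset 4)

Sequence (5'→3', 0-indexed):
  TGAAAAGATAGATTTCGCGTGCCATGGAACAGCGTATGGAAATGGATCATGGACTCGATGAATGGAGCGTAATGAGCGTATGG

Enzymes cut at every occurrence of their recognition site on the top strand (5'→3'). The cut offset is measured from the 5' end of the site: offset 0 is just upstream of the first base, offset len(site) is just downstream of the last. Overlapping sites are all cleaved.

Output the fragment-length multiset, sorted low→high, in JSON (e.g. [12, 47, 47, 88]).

Scan for sites:
  WciIX ATGGA/0: at [23, 35, 41, 48, 61] ⇒ [23, 35, 41, 48, 61]
  PtaI GCGT/4: at [16, 31, 66, 75] ⇒ [20, 35, 70, 79]

Pooled cuts: [20, 23, 35, 41, 48, 61, 70, 79]

Fragment lengths:
  20→23: 3 bp
  23→35: 12 bp
  35→41: 6 bp
  41→48: 7 bp
  48→61: 13 bp
  61→70: 9 bp
  70→79: 9 bp
  79→20 (wrap): 83-79+20 = 24 bp

[3,6,7,9,9,12,13,24]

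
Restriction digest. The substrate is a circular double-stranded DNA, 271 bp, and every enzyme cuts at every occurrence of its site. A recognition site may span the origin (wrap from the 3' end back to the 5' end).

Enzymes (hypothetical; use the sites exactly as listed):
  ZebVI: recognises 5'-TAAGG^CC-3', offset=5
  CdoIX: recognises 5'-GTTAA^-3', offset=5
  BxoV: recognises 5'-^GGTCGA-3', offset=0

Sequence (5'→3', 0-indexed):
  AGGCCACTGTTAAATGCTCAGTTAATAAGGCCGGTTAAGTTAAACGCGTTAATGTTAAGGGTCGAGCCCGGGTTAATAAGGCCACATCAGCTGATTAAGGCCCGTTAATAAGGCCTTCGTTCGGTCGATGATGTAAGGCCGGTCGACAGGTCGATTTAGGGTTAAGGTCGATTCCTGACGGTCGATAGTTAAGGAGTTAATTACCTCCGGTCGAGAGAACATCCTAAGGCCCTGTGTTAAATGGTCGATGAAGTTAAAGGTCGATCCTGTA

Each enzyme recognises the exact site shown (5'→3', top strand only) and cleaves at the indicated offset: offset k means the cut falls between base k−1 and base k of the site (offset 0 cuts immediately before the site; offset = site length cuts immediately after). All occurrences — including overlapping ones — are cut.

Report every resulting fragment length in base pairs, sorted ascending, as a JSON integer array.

[1,1,2,2,5,5,5,5,6,8,8,8,8,8,9,9,10,11,12,13,14,15,16,16,17,17,19,21]

Per-enzyme occurrences:
  ZebVI (TAAGGCC, off=5): starts [25, 76, 95, 108, 133, 224, 269] → cuts [3, 30, 81, 100, 113, 138, 229]
  CdoIX (GTTAA, off=5): starts [8, 20, 33, 38, 47, 53, 71, 103, 160, 187, 195, 235, 252] → cuts [13, 25, 38, 43, 52, 58, 76, 108, 165, 192, 200, 240, 257]
  BxoV (GGTCGA, off=0): starts [59, 122, 140, 148, 165, 179, 208, 242, 258] → cuts [59, 122, 140, 148, 165, 179, 208, 242, 258]

Pooled cuts: [3, 13, 25, 30, 38, 43, 52, 58, 59, 76, 81, 100, 108, 113, 122, 138, 140, 148, 165, 179, 192, 200, 208, 229, 240, 242, 257, 258]

Fragments:
  3→13: 10 bp
  13→25: 12 bp
  25→30: 5 bp
  30→38: 8 bp
  38→43: 5 bp
  43→52: 9 bp
  52→58: 6 bp
  58→59: 1 bp
  59→76: 17 bp
  76→81: 5 bp
  81→100: 19 bp
  100→108: 8 bp
  108→113: 5 bp
  113→122: 9 bp
  122→138: 16 bp
  138→140: 2 bp
  140→148: 8 bp
  148→165: 17 bp
  165→179: 14 bp
  179→192: 13 bp
  192→200: 8 bp
  200→208: 8 bp
  208→229: 21 bp
  229→240: 11 bp
  240→242: 2 bp
  242→257: 15 bp
  257→258: 1 bp
  258→3 (wrap): 271-258+3 = 16 bp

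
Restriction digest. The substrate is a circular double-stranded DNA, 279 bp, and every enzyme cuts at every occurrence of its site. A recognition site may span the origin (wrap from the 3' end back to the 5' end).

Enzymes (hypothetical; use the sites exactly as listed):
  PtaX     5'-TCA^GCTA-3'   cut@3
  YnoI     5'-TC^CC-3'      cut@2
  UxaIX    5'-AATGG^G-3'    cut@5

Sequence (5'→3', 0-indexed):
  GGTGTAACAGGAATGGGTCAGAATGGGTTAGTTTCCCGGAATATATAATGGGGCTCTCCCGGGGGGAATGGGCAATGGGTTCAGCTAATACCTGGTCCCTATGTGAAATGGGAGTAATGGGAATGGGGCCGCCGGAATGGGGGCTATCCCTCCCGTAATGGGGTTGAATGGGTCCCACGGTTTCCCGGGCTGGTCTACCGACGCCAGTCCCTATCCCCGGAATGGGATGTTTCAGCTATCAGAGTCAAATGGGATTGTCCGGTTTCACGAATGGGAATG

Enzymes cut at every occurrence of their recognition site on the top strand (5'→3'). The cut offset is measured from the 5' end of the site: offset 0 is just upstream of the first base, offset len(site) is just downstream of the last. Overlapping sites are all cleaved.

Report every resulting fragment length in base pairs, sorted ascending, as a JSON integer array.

Site scan:
  PtaX TCAGCTA/3: at [80, 231] ⇒ [83, 234]
  YnoI TCCC/2: at [33, 56, 95, 146, 150, 172, 182, 207, 213] ⇒ [35, 58, 97, 148, 152, 174, 184, 209, 215]
  UxaIX AATGGG/5: at [11, 21, 46, 66, 73, 106, 115, 121, 135, 156, 166, 220, 247, 269, 275] ⇒ [1, 16, 26, 51, 71, 78, 111, 120, 126, 140, 161, 171, 225, 252, 274]

Pooled cuts: [1, 16, 26, 35, 51, 58, 71, 78, 83, 97, 111, 120, 126, 140, 148, 152, 161, 171, 174, 184, 209, 215, 225, 234, 252, 274]

Fragment lengths:
  1→16: 15 bp
  16→26: 10 bp
  26→35: 9 bp
  35→51: 16 bp
  51→58: 7 bp
  58→71: 13 bp
  71→78: 7 bp
  78→83: 5 bp
  83→97: 14 bp
  97→111: 14 bp
  111→120: 9 bp
  120→126: 6 bp
  126→140: 14 bp
  140→148: 8 bp
  148→152: 4 bp
  152→161: 9 bp
  161→171: 10 bp
  171→174: 3 bp
  174→184: 10 bp
  184→209: 25 bp
  209→215: 6 bp
  215→225: 10 bp
  225→234: 9 bp
  234→252: 18 bp
  252→274: 22 bp
  274→1 (wrap): 279-274+1 = 6 bp

[3,4,5,6,6,6,7,7,8,9,9,9,9,10,10,10,10,13,14,14,14,15,16,18,22,25]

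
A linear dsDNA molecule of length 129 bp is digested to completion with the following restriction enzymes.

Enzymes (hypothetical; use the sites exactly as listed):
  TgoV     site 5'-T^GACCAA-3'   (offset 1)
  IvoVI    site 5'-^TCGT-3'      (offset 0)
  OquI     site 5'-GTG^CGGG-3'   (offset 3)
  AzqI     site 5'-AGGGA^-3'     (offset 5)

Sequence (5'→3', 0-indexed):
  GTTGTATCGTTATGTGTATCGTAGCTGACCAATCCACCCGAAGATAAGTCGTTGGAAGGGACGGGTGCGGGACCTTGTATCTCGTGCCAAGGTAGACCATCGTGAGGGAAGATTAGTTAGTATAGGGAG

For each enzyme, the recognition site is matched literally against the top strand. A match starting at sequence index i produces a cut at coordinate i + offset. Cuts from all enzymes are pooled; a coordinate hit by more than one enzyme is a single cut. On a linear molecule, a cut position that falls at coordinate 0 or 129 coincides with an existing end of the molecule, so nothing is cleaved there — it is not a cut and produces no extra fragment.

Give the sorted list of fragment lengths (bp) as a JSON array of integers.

Per-enzyme occurrences:
  TgoV TGACCAA/1: at [25] ⇒ [26]
  IvoVI TCGT/0: at [6, 18, 48, 81, 99] ⇒ [6, 18, 48, 81, 99]
  OquI GTGCGGG/3: at [64] ⇒ [67]
  AzqI AGGGA/5: at [56, 104, 123] ⇒ [61, 109, 128]

Pooled cuts: [6, 18, 26, 48, 61, 67, 81, 99, 109, 128]

Fragment lengths:
  [0,6): 6 bp
  [6,18): 12 bp
  [18,26): 8 bp
  [26,48): 22 bp
  [48,61): 13 bp
  [61,67): 6 bp
  [67,81): 14 bp
  [81,99): 18 bp
  [99,109): 10 bp
  [109,128): 19 bp
  [128,129): 1 bp

[1,6,6,8,10,12,13,14,18,19,22]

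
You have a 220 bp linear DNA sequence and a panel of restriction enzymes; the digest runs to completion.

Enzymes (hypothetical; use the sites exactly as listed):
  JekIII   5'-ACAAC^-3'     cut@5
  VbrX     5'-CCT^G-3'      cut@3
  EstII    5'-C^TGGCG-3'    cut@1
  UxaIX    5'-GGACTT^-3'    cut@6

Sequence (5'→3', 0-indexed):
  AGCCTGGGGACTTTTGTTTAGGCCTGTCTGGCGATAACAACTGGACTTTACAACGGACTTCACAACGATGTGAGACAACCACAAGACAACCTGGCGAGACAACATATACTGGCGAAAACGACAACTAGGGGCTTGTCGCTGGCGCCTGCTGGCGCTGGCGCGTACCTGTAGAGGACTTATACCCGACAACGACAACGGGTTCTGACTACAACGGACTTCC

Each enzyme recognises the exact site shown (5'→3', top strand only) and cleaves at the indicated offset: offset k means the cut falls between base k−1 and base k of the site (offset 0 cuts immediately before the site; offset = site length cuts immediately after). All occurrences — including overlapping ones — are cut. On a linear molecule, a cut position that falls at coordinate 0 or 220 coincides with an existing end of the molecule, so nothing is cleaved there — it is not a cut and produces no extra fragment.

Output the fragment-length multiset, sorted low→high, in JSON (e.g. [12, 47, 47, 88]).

Per-enzyme occurrences:
  JekIII ACAAC/5: at [36, 49, 61, 74, 85, 98, 120, 185, 191, 207] ⇒ [41, 54, 66, 79, 90, 103, 125, 190, 196, 212]
  VbrX CCTG/3: at [2, 22, 89, 144, 164] ⇒ [5, 25, 92, 147, 167]
  EstII CTGGCG/1: at [27, 90, 108, 138, 148, 154] ⇒ [28, 91, 109, 139, 149, 155]
  UxaIX GGACTT/6: at [7, 42, 54, 172, 212] ⇒ [13, 48, 60, 178, 218]

All cut coordinates (distinct, sorted): [5, 13, 25, 28, 41, 48, 54, 60, 66, 79, 90, 91, 92, 103, 109, 125, 139, 147, 149, 155, 167, 178, 190, 196, 212, 218]

Fragments:
  [0,5): 5 bp
  [5,13): 8 bp
  [13,25): 12 bp
  [25,28): 3 bp
  [28,41): 13 bp
  [41,48): 7 bp
  [48,54): 6 bp
  [54,60): 6 bp
  [60,66): 6 bp
  [66,79): 13 bp
  [79,90): 11 bp
  [90,91): 1 bp
  [91,92): 1 bp
  [92,103): 11 bp
  [103,109): 6 bp
  [109,125): 16 bp
  [125,139): 14 bp
  [139,147): 8 bp
  [147,149): 2 bp
  [149,155): 6 bp
  [155,167): 12 bp
  [167,178): 11 bp
  [178,190): 12 bp
  [190,196): 6 bp
  [196,212): 16 bp
  [212,218): 6 bp
  [218,220): 2 bp

[1,1,2,2,3,5,6,6,6,6,6,6,6,7,8,8,11,11,11,12,12,12,13,13,14,16,16]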